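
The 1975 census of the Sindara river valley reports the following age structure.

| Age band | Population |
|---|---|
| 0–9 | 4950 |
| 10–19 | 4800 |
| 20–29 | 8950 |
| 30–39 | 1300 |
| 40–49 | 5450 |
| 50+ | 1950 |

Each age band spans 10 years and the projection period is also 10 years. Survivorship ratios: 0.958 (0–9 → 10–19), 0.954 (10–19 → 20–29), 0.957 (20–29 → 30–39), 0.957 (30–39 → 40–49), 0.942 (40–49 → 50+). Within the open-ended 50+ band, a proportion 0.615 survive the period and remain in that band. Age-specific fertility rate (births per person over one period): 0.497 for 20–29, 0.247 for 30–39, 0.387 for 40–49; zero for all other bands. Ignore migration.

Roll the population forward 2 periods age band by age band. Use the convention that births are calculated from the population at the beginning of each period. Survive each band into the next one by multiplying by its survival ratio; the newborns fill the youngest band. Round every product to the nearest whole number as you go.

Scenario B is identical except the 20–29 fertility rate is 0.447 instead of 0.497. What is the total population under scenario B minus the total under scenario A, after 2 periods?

-657

(Bands numbered youngest = 1 to oldest = 6.)
After projecting period 1:
Births: 8950 × 0.497 = 4448 ; 1300 × 0.247 = 321 ; 5450 × 0.387 = 2109 ⇒ total 6878
Band 2: 4950 × 0.958 = 4742
Band 3: 4800 × 0.954 = 4579
Band 4: 8950 × 0.957 = 8565
Band 5: 1300 × 0.957 = 1244
Band 6: 5450 × 0.942 + 1950 × 0.615 = 5134 + 1199 = 6333
→ [6878, 4742, 4579, 8565, 1244, 6333]
After projecting period 2:
Births: 4579 × 0.497 = 2276 ; 8565 × 0.247 = 2116 ; 1244 × 0.387 = 481 ⇒ total 4873
Band 2: 6878 × 0.958 = 6589
Band 3: 4742 × 0.954 = 4524
Band 4: 4579 × 0.957 = 4382
Band 5: 8565 × 0.957 = 8197
Band 6: 1244 × 0.942 + 6333 × 0.615 = 1172 + 3895 = 5067
→ [4873, 6589, 4524, 4382, 8197, 5067]
Scenario A total after 2 periods: 33632
Scenario B projection —
After projecting period 1:
Births: 8950 × 0.447 = 4001 ; 1300 × 0.247 = 321 ; 5450 × 0.387 = 2109 ⇒ total 6431
Band 2: 4950 × 0.958 = 4742
Band 3: 4800 × 0.954 = 4579
Band 4: 8950 × 0.957 = 8565
Band 5: 1300 × 0.957 = 1244
Band 6: 5450 × 0.942 + 1950 × 0.615 = 5134 + 1199 = 6333
→ [6431, 4742, 4579, 8565, 1244, 6333]
After projecting period 2:
Births: 4579 × 0.447 = 2047 ; 8565 × 0.247 = 2116 ; 1244 × 0.387 = 481 ⇒ total 4644
Band 2: 6431 × 0.958 = 6161
Band 3: 4742 × 0.954 = 4524
Band 4: 4579 × 0.957 = 4382
Band 5: 8565 × 0.957 = 8197
Band 6: 1244 × 0.942 + 6333 × 0.615 = 1172 + 3895 = 5067
→ [4644, 6161, 4524, 4382, 8197, 5067]
Scenario B total after 2 periods: 32975
Difference B − A = 32975 − 33632 = -657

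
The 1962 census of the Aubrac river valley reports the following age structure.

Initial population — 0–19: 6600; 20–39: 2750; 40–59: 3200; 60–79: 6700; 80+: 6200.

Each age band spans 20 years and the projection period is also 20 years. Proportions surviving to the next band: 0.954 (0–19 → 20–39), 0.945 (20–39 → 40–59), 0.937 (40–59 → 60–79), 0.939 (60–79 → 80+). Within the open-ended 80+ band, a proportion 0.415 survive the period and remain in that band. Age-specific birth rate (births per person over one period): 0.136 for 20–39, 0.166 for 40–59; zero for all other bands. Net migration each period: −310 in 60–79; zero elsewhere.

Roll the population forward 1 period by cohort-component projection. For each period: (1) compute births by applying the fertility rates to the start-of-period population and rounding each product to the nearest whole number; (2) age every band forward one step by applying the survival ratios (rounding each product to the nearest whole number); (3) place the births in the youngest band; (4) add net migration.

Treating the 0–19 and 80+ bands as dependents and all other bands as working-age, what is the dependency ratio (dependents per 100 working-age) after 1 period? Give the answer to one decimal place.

Let band 1 be 0–19 through band 5 = 80+.
Period 1.
Births: 2750 * 0.136 = 374, 3200 * 0.166 = 531 — total 905
Band 2: 6600 * 0.954 = 6296
Band 3: 2750 * 0.945 = 2599
Band 4: 3200 * 0.937 = 2998
Band 5: 6700 * 0.939 + 6200 * 0.415 = 6291 + 2573 = 8864
Net migration: Band 4 − 310 → 2688
Giving 905 / 6296 / 2599 / 2688 / 8864.
Dependents (band 0–19 + band 80+) = 905 + 8864 = 9769; working-age = 11583; ratio = 9769/11583 × 100 = 84.3

84.3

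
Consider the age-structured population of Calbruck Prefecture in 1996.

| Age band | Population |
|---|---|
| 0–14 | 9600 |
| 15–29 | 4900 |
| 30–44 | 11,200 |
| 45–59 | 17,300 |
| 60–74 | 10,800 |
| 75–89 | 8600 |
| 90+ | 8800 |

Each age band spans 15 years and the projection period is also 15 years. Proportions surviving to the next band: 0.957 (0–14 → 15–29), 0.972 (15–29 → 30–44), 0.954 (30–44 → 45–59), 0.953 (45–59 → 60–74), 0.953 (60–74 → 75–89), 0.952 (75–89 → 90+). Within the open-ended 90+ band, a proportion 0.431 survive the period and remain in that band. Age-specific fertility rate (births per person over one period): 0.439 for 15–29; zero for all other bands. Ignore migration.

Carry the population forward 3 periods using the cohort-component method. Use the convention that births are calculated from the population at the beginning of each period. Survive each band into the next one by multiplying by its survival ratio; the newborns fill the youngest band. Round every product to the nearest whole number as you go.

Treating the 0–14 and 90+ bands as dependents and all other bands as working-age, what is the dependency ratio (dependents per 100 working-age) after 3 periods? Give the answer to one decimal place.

Period 1.
Births: 4900 * 0.439 = 2151
15–29: 9600 * 0.957 = 9187
30–44: 4900 * 0.972 = 4763
45–59: 11200 * 0.954 = 10685
60–74: 17300 * 0.953 = 16487
75–89: 10800 * 0.953 = 10292
90+: 8600 * 0.952 + 8800 * 0.431 = 8187 + 3793 = 11980
Population now: 0–14=2151, 15–29=9187, 30–44=4763, 45–59=10685, 60–74=16487, 75–89=10292, 90+=11980
Period 2.
Births: 9187 * 0.439 = 4033
15–29: 2151 * 0.957 = 2059
30–44: 9187 * 0.972 = 8930
45–59: 4763 * 0.954 = 4544
60–74: 10685 * 0.953 = 10183
75–89: 16487 * 0.953 = 15712
90+: 10292 * 0.952 + 11980 * 0.431 = 9798 + 5163 = 14961
Population now: 0–14=4033, 15–29=2059, 30–44=8930, 45–59=4544, 60–74=10183, 75–89=15712, 90+=14961
Period 3.
Births: 2059 * 0.439 = 904
15–29: 4033 * 0.957 = 3860
30–44: 2059 * 0.972 = 2001
45–59: 8930 * 0.954 = 8519
60–74: 4544 * 0.953 = 4330
75–89: 10183 * 0.953 = 9704
90+: 15712 * 0.952 + 14961 * 0.431 = 14958 + 6448 = 21406
Population now: 0–14=904, 15–29=3860, 30–44=2001, 45–59=8519, 60–74=4330, 75–89=9704, 90+=21406
Dependents (band 0–14 + band 90+) = 904 + 21406 = 22310; working-age = 28414; ratio = 22310/28414 × 100 = 78.5

78.5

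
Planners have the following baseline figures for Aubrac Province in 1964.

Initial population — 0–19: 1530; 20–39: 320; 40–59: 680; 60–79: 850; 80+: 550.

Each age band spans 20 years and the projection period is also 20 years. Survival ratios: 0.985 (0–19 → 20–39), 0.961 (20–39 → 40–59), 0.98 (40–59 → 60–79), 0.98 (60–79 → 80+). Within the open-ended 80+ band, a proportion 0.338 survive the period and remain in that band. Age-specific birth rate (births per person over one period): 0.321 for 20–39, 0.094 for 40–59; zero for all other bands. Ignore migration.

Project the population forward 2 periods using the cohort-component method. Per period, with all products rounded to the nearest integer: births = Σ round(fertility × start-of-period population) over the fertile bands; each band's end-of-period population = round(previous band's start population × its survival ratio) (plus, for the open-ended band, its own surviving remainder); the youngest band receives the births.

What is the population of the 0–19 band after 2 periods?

[period 1]
Births: 320 * 0.321 = 103  |  680 * 0.094 = 64 ⇒ total 167
20–39: 1530 * 0.985 = 1507
40–59: 320 * 0.961 = 308
60–79: 680 * 0.98 = 666
80+: 850 * 0.98 + 550 * 0.338 = 833 + 186 = 1019
Giving 167 / 1507 / 308 / 666 / 1019.
[period 2]
Births: 1507 * 0.321 = 484  |  308 * 0.094 = 29 ⇒ total 513
20–39: 167 * 0.985 = 164
40–59: 1507 * 0.961 = 1448
60–79: 308 * 0.98 = 302
80+: 666 * 0.98 + 1019 * 0.338 = 653 + 344 = 997
Giving 513 / 164 / 1448 / 302 / 997.

513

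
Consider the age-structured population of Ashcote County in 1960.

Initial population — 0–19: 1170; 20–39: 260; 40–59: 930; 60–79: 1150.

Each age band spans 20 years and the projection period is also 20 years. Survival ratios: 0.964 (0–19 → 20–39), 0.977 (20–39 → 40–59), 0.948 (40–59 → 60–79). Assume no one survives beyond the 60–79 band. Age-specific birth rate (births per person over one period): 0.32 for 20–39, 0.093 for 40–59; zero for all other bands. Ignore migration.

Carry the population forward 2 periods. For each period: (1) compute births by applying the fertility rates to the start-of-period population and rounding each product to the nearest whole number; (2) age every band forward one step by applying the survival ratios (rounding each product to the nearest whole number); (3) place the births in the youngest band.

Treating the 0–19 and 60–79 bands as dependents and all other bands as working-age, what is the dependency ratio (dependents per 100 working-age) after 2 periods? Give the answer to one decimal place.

— Period 1 —
Births: 260 * 0.32 = 83  |  930 * 0.093 = 86 — total 169
20–39: 1170 * 0.964 = 1128
40–59: 260 * 0.977 = 254
60–79: 930 * 0.948 = 882
→ [169, 1128, 254, 882]
— Period 2 —
Births: 1128 * 0.32 = 361  |  254 * 0.093 = 24 — total 385
20–39: 169 * 0.964 = 163
40–59: 1128 * 0.977 = 1102
60–79: 254 * 0.948 = 241
→ [385, 163, 1102, 241]
Dependents (band 0–19 + band 60–79) = 385 + 241 = 626; working-age = 1265; ratio = 626/1265 × 100 = 49.5

49.5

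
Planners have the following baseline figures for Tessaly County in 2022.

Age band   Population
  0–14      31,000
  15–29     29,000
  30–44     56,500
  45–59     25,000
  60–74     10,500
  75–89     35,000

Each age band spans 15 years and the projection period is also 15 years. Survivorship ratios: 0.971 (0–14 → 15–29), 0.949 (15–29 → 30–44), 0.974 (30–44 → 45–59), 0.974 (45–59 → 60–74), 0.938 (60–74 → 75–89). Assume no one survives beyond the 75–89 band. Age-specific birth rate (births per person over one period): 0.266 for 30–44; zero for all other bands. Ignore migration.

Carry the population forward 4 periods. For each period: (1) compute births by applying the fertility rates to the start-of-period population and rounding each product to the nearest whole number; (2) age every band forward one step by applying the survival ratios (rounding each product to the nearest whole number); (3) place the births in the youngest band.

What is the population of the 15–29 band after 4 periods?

Period 1:
Births: 56500 × 0.266 = 15029
15–29: 31000 × 0.971 = 30101
30–44: 29000 × 0.949 = 27521
45–59: 56500 × 0.974 = 55031
60–74: 25000 × 0.974 = 24350
75–89: 10500 × 0.938 = 9849
Giving 15029 / 30101 / 27521 / 55031 / 24350 / 9849.
Period 2:
Births: 27521 × 0.266 = 7321
15–29: 15029 × 0.971 = 14593
30–44: 30101 × 0.949 = 28566
45–59: 27521 × 0.974 = 26805
60–74: 55031 × 0.974 = 53600
75–89: 24350 × 0.938 = 22840
Giving 7321 / 14593 / 28566 / 26805 / 53600 / 22840.
Period 3:
Births: 28566 × 0.266 = 7599
15–29: 7321 × 0.971 = 7109
30–44: 14593 × 0.949 = 13849
45–59: 28566 × 0.974 = 27823
60–74: 26805 × 0.974 = 26108
75–89: 53600 × 0.938 = 50277
Giving 7599 / 7109 / 13849 / 27823 / 26108 / 50277.
Period 4:
Births: 13849 × 0.266 = 3684
15–29: 7599 × 0.971 = 7379
30–44: 7109 × 0.949 = 6746
45–59: 13849 × 0.974 = 13489
60–74: 27823 × 0.974 = 27100
75–89: 26108 × 0.938 = 24489
Giving 3684 / 7379 / 6746 / 13489 / 27100 / 24489.

7379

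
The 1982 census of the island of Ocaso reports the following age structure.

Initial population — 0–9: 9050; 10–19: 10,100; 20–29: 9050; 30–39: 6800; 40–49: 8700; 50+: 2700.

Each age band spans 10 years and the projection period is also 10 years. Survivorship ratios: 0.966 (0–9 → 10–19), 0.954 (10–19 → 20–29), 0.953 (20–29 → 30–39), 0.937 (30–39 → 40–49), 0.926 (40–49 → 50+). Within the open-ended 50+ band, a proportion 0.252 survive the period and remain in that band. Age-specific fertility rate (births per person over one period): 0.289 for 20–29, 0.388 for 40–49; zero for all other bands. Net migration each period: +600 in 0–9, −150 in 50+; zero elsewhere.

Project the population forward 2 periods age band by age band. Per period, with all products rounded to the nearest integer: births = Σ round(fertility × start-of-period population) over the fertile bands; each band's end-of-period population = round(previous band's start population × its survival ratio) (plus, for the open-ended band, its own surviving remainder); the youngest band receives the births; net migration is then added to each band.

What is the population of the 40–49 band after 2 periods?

— Period 1 —
Births: 9050 * 0.289 = 2615  |  8700 * 0.388 = 3376 → total 5991
10–19: 9050 * 0.966 = 8742
20–29: 10100 * 0.954 = 9635
30–39: 9050 * 0.953 = 8625
40–49: 6800 * 0.937 = 6372
50+: 8700 * 0.926 + 2700 * 0.252 = 8056 + 680 = 8736
Net migration: 0–9 + 600 → 6591; 50+ − 150 → 8586
Giving 6591 / 8742 / 9635 / 8625 / 6372 / 8586.
— Period 2 —
Births: 9635 * 0.289 = 2785  |  6372 * 0.388 = 2472 → total 5257
10–19: 6591 * 0.966 = 6367
20–29: 8742 * 0.954 = 8340
30–39: 9635 * 0.953 = 9182
40–49: 8625 * 0.937 = 8082
50+: 6372 * 0.926 + 8586 * 0.252 = 5900 + 2164 = 8064
Net migration: 0–9 + 600 → 5857; 50+ − 150 → 7914
Giving 5857 / 6367 / 8340 / 9182 / 8082 / 7914.

8082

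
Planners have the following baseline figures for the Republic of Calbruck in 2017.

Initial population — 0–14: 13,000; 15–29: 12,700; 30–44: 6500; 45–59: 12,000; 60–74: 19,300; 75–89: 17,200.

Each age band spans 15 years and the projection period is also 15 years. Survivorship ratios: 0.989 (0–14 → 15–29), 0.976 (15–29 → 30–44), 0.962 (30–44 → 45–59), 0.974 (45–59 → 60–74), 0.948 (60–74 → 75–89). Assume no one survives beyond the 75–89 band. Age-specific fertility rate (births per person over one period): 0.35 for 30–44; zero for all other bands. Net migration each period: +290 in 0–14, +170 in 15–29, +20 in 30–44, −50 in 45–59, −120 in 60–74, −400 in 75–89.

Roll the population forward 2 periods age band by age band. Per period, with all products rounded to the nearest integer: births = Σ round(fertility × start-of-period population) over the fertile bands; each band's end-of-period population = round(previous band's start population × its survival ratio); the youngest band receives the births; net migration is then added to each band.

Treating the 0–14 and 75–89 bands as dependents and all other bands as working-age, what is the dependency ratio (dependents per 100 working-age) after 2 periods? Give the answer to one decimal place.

45.7

Call the bands 1 to 6, youngest first.
Period 1.
Births: 6500 * 0.35 = 2275
Band 2: 13000 * 0.989 = 12857
Band 3: 12700 * 0.976 = 12395
Band 4: 6500 * 0.962 = 6253
Band 5: 12000 * 0.974 = 11688
Band 6: 19300 * 0.948 = 18296
Net migration: Band 1 + 290 → 2565; Band 2 + 170 → 13027; Band 3 + 20 → 12415; Band 4 − 50 → 6203; Band 5 − 120 → 11568; Band 6 − 400 → 17896
End of period: [2565, 13027, 12415, 6203, 11568, 17896]
Period 2.
Births: 12415 * 0.35 = 4345
Band 2: 2565 * 0.989 = 2537
Band 3: 13027 * 0.976 = 12714
Band 4: 12415 * 0.962 = 11943
Band 5: 6203 * 0.974 = 6042
Band 6: 11568 * 0.948 = 10966
Net migration: Band 1 + 290 → 4635; Band 2 + 170 → 2707; Band 3 + 20 → 12734; Band 4 − 50 → 11893; Band 5 − 120 → 5922; Band 6 − 400 → 10566
End of period: [4635, 2707, 12734, 11893, 5922, 10566]
Dependents (band 0–14 + band 75–89) = 4635 + 10566 = 15201; working-age = 33256; ratio = 15201/33256 × 100 = 45.7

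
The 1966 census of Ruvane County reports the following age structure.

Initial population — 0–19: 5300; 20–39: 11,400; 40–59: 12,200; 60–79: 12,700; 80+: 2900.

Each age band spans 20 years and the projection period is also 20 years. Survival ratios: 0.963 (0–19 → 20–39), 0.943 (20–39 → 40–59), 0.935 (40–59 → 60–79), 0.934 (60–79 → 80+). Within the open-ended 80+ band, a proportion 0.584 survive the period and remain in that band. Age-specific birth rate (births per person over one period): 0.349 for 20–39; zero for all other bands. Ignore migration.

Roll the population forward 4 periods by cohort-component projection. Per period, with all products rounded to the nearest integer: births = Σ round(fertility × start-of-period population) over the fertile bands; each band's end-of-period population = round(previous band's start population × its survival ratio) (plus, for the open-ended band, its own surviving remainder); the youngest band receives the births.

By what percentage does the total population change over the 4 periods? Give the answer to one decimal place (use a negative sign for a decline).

— Period 1 —
Births: 11400 × 0.349 = 3979
20–39: 5300 × 0.963 = 5104
40–59: 11400 × 0.943 = 10750
60–79: 12200 × 0.935 = 11407
80+: 12700 × 0.934 + 2900 × 0.584 = 11862 + 1694 = 13556
Giving 3979 / 5104 / 10750 / 11407 / 13556.
— Period 2 —
Births: 5104 × 0.349 = 1781
20–39: 3979 × 0.963 = 3832
40–59: 5104 × 0.943 = 4813
60–79: 10750 × 0.935 = 10051
80+: 11407 × 0.934 + 13556 × 0.584 = 10654 + 7917 = 18571
Giving 1781 / 3832 / 4813 / 10051 / 18571.
— Period 3 —
Births: 3832 × 0.349 = 1337
20–39: 1781 × 0.963 = 1715
40–59: 3832 × 0.943 = 3614
60–79: 4813 × 0.935 = 4500
80+: 10051 × 0.934 + 18571 × 0.584 = 9388 + 10845 = 20233
Giving 1337 / 1715 / 3614 / 4500 / 20233.
— Period 4 —
Births: 1715 × 0.349 = 599
20–39: 1337 × 0.963 = 1288
40–59: 1715 × 0.943 = 1617
60–79: 3614 × 0.935 = 3379
80+: 4500 × 0.934 + 20233 × 0.584 = 4203 + 11816 = 16019
Giving 599 / 1288 / 1617 / 3379 / 16019.
Total: 44500 → 22902; change = -21598; percentage change = -48.5%

-48.5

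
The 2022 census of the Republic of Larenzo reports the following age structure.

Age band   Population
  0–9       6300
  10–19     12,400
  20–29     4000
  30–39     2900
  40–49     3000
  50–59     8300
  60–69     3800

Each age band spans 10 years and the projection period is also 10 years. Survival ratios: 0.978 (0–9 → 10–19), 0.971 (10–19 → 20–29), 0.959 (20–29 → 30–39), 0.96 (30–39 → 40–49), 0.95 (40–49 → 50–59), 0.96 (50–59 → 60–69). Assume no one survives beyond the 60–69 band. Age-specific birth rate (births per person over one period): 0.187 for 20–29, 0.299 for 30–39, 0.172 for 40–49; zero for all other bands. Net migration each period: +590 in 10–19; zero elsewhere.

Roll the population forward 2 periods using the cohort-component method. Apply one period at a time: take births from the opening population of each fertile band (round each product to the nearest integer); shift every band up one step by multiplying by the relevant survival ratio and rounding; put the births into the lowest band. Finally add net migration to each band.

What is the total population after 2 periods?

[period 1]
Births: 4000 × 0.187 = 748 ; 2900 × 0.299 = 867 ; 3000 × 0.172 = 516 → total 2131
10–19: 6300 × 0.978 = 6161
20–29: 12400 × 0.971 = 12040
30–39: 4000 × 0.959 = 3836
40–49: 2900 × 0.96 = 2784
50–59: 3000 × 0.95 = 2850
60–69: 8300 × 0.96 = 7968
Net migration: 10–19 + 590 → 6751
Giving 2131 / 6751 / 12040 / 3836 / 2784 / 2850 / 7968.
[period 2]
Births: 12040 × 0.187 = 2251 ; 3836 × 0.299 = 1147 ; 2784 × 0.172 = 479 → total 3877
10–19: 2131 × 0.978 = 2084
20–29: 6751 × 0.971 = 6555
30–39: 12040 × 0.959 = 11546
40–49: 3836 × 0.96 = 3683
50–59: 2784 × 0.95 = 2645
60–69: 2850 × 0.96 = 2736
Net migration: 10–19 + 590 → 2674
Giving 3877 / 2674 / 6555 / 11546 / 3683 / 2645 / 2736.
Total after period 2: 3877 + 2674 + 6555 + 11546 + 3683 + 2645 + 2736 = 33716

33716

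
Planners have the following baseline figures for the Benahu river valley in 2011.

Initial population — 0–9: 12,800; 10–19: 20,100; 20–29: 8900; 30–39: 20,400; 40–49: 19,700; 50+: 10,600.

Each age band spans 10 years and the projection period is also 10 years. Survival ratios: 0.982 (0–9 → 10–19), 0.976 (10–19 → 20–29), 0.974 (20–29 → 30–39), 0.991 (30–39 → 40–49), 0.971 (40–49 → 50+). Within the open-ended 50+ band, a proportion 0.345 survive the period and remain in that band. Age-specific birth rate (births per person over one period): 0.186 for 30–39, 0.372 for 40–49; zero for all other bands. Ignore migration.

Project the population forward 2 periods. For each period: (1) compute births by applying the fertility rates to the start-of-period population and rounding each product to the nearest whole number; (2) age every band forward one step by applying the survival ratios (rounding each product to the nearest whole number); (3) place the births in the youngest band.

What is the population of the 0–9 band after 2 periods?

(Groups numbered youngest = 1 to oldest = 6.)
Period 1:
Births: 20400 × 0.186 = 3794, 19700 × 0.372 = 7328 — total 11122
Group 2: 12800 × 0.982 = 12570
Group 3: 20100 × 0.976 = 19618
Group 4: 8900 × 0.974 = 8669
Group 5: 20400 × 0.991 = 20216
Group 6: 19700 × 0.971 + 10600 × 0.345 = 19129 + 3657 = 22786
End of period: [11122, 12570, 19618, 8669, 20216, 22786]
Period 2:
Births: 8669 × 0.186 = 1612, 20216 × 0.372 = 7520 — total 9132
Group 2: 11122 × 0.982 = 10922
Group 3: 12570 × 0.976 = 12268
Group 4: 19618 × 0.974 = 19108
Group 5: 8669 × 0.991 = 8591
Group 6: 20216 × 0.971 + 22786 × 0.345 = 19630 + 7861 = 27491
End of period: [9132, 10922, 12268, 19108, 8591, 27491]

9132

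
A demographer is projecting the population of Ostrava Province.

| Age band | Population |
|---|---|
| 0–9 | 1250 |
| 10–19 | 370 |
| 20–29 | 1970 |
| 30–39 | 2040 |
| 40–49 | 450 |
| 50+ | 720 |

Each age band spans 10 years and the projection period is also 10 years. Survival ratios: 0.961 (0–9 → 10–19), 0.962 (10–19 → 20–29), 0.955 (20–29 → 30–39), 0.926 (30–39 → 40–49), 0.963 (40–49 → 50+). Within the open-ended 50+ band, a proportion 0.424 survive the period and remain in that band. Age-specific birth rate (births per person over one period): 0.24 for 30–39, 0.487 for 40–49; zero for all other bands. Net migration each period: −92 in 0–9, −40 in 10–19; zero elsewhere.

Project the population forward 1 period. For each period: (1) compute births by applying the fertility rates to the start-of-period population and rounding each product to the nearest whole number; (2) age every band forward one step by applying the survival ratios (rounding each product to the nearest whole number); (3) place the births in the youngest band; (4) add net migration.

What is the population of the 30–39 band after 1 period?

— Period 1 —
Births: 2040 × 0.24 = 490, 450 × 0.487 = 219 — total 709
10–19: 1250 × 0.961 = 1201
20–29: 370 × 0.962 = 356
30–39: 1970 × 0.955 = 1881
40–49: 2040 × 0.926 = 1889
50+: 450 × 0.963 + 720 × 0.424 = 433 + 305 = 738
Net migration: 0–9 − 92 → 617; 10–19 − 40 → 1161
Population now: 0–9=617, 10–19=1161, 20–29=356, 30–39=1881, 40–49=1889, 50+=738

1881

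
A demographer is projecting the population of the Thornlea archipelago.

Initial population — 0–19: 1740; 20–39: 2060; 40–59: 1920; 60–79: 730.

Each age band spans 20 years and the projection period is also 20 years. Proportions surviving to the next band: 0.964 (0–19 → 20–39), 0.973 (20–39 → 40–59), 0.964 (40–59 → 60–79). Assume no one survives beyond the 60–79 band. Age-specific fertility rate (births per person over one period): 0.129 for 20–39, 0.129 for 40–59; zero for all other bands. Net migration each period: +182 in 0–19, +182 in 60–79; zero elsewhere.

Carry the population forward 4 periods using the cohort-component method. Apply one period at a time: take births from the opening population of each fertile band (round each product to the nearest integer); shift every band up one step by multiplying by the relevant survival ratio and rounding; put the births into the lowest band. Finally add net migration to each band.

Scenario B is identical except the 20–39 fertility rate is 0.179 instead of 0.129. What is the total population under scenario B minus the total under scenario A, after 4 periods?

Let group 1 be 0–19 through group 4 = 60–79.
— Period 1 —
Births: 2060 * 0.129 = 266 ; 1920 * 0.129 = 248 ⇒ total 514
Group 2: 1740 * 0.964 = 1677
Group 3: 2060 * 0.973 = 2004
Group 4: 1920 * 0.964 = 1851
Net migration: Group 1 + 182 → 696; Group 4 + 182 → 2033
End of period: [696, 1677, 2004, 2033]
— Period 2 —
Births: 1677 * 0.129 = 216 ; 2004 * 0.129 = 259 ⇒ total 475
Group 2: 696 * 0.964 = 671
Group 3: 1677 * 0.973 = 1632
Group 4: 2004 * 0.964 = 1932
Net migration: Group 1 + 182 → 657; Group 4 + 182 → 2114
End of period: [657, 671, 1632, 2114]
— Period 3 —
Births: 671 * 0.129 = 87 ; 1632 * 0.129 = 211 ⇒ total 298
Group 2: 657 * 0.964 = 633
Group 3: 671 * 0.973 = 653
Group 4: 1632 * 0.964 = 1573
Net migration: Group 1 + 182 → 480; Group 4 + 182 → 1755
End of period: [480, 633, 653, 1755]
— Period 4 —
Births: 633 * 0.129 = 82 ; 653 * 0.129 = 84 ⇒ total 166
Group 2: 480 * 0.964 = 463
Group 3: 633 * 0.973 = 616
Group 4: 653 * 0.964 = 629
Net migration: Group 1 + 182 → 348; Group 4 + 182 → 811
End of period: [348, 463, 616, 811]
Scenario A total after 4 periods: 2238
Scenario B projection —
— Period 1 —
Births: 2060 * 0.179 = 369 ; 1920 * 0.129 = 248 ⇒ total 617
Group 2: 1740 * 0.964 = 1677
Group 3: 2060 * 0.973 = 2004
Group 4: 1920 * 0.964 = 1851
Net migration: Group 1 + 182 → 799; Group 4 + 182 → 2033
End of period: [799, 1677, 2004, 2033]
— Period 2 —
Births: 1677 * 0.179 = 300 ; 2004 * 0.129 = 259 ⇒ total 559
Group 2: 799 * 0.964 = 770
Group 3: 1677 * 0.973 = 1632
Group 4: 2004 * 0.964 = 1932
Net migration: Group 1 + 182 → 741; Group 4 + 182 → 2114
End of period: [741, 770, 1632, 2114]
— Period 3 —
Births: 770 * 0.179 = 138 ; 1632 * 0.129 = 211 ⇒ total 349
Group 2: 741 * 0.964 = 714
Group 3: 770 * 0.973 = 749
Group 4: 1632 * 0.964 = 1573
Net migration: Group 1 + 182 → 531; Group 4 + 182 → 1755
End of period: [531, 714, 749, 1755]
— Period 4 —
Births: 714 * 0.179 = 128 ; 749 * 0.129 = 97 ⇒ total 225
Group 2: 531 * 0.964 = 512
Group 3: 714 * 0.973 = 695
Group 4: 749 * 0.964 = 722
Net migration: Group 1 + 182 → 407; Group 4 + 182 → 904
End of period: [407, 512, 695, 904]
Scenario B total after 4 periods: 2518
Difference B − A = 2518 − 2238 = 280

280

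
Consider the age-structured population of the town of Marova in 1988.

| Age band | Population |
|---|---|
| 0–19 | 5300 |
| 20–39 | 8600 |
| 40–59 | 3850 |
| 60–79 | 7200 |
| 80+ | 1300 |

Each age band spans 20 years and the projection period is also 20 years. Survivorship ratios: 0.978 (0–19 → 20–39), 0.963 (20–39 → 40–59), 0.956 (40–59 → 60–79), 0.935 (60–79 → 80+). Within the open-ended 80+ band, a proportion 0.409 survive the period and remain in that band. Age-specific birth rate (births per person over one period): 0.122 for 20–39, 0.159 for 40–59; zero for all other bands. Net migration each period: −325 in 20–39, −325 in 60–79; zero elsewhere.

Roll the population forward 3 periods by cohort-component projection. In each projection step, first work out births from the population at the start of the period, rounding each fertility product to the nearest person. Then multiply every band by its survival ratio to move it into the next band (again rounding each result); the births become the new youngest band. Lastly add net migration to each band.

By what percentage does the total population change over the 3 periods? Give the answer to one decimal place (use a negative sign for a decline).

Period 1:
Births: 8600 × 0.122 = 1049 ; 3850 × 0.159 = 612 ⇒ total 1661
20–39: 5300 × 0.978 = 5183
40–59: 8600 × 0.963 = 8282
60–79: 3850 × 0.956 = 3681
80+: 7200 × 0.935 + 1300 × 0.409 = 6732 + 532 = 7264
Net migration: 20–39 − 325 → 4858; 60–79 − 325 → 3356
End of period: [1661, 4858, 8282, 3356, 7264]
Period 2:
Births: 4858 × 0.122 = 593 ; 8282 × 0.159 = 1317 ⇒ total 1910
20–39: 1661 × 0.978 = 1624
40–59: 4858 × 0.963 = 4678
60–79: 8282 × 0.956 = 7918
80+: 3356 × 0.935 + 7264 × 0.409 = 3138 + 2971 = 6109
Net migration: 20–39 − 325 → 1299; 60–79 − 325 → 7593
End of period: [1910, 1299, 4678, 7593, 6109]
Period 3:
Births: 1299 × 0.122 = 158 ; 4678 × 0.159 = 744 ⇒ total 902
20–39: 1910 × 0.978 = 1868
40–59: 1299 × 0.963 = 1251
60–79: 4678 × 0.956 = 4472
80+: 7593 × 0.935 + 6109 × 0.409 = 7099 + 2499 = 9598
Net migration: 20–39 − 325 → 1543; 60–79 − 325 → 4147
End of period: [902, 1543, 1251, 4147, 9598]
Total: 26250 → 17441; change = -8809; percentage change = -33.6%

-33.6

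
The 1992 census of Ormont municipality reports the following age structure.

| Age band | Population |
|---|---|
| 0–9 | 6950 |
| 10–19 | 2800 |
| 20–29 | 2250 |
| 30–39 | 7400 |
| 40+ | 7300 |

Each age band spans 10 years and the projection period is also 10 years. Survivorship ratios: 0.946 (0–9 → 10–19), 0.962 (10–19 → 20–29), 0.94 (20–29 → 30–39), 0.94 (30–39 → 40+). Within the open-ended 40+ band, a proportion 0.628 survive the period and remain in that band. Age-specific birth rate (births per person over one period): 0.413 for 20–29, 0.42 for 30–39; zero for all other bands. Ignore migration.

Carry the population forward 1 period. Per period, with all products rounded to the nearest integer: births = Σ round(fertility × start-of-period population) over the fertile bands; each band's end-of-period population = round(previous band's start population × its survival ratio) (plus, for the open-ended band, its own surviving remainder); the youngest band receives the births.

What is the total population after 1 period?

Call the groups 1 to 5, youngest first.
— Period 1 —
Births: 2250 × 0.413 = 929  |  7400 × 0.42 = 3108 → total 4037
Group 2: 6950 × 0.946 = 6575
Group 3: 2800 × 0.962 = 2694
Group 4: 2250 × 0.94 = 2115
Group 5: 7400 × 0.94 + 7300 × 0.628 = 6956 + 4584 = 11540
End of period: [4037, 6575, 2694, 2115, 11540]
Total after period 1: 4037 + 6575 + 2694 + 2115 + 11540 = 26961

26961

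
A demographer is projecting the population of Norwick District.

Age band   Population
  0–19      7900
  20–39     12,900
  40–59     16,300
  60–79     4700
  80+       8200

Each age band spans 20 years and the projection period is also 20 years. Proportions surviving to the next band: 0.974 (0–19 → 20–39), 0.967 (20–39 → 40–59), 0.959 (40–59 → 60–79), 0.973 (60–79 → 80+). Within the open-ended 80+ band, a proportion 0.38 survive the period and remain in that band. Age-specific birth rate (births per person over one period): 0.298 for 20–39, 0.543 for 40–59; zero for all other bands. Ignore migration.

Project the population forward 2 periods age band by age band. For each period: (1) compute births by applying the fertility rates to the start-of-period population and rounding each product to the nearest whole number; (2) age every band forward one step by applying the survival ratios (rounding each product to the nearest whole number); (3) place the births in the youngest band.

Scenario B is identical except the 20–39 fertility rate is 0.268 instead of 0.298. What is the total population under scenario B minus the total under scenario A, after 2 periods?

-608

Call the groups 1 to 5, youngest first.
Period 1.
Births: 12900 × 0.298 = 3844  |  16300 × 0.543 = 8851 ⇒ total 12695
Group 2: 7900 × 0.974 = 7695
Group 3: 12900 × 0.967 = 12474
Group 4: 16300 × 0.959 = 15632
Group 5: 4700 × 0.973 + 8200 × 0.38 = 4573 + 3116 = 7689
End of period: [12695, 7695, 12474, 15632, 7689]
Period 2.
Births: 7695 × 0.298 = 2293  |  12474 × 0.543 = 6773 ⇒ total 9066
Group 2: 12695 × 0.974 = 12365
Group 3: 7695 × 0.967 = 7441
Group 4: 12474 × 0.959 = 11963
Group 5: 15632 × 0.973 + 7689 × 0.38 = 15210 + 2922 = 18132
End of period: [9066, 12365, 7441, 11963, 18132]
Scenario A total after 2 periods: 58967
Scenario B projection —
Period 1.
Births: 12900 × 0.268 = 3457  |  16300 × 0.543 = 8851 ⇒ total 12308
Group 2: 7900 × 0.974 = 7695
Group 3: 12900 × 0.967 = 12474
Group 4: 16300 × 0.959 = 15632
Group 5: 4700 × 0.973 + 8200 × 0.38 = 4573 + 3116 = 7689
End of period: [12308, 7695, 12474, 15632, 7689]
Period 2.
Births: 7695 × 0.268 = 2062  |  12474 × 0.543 = 6773 ⇒ total 8835
Group 2: 12308 × 0.974 = 11988
Group 3: 7695 × 0.967 = 7441
Group 4: 12474 × 0.959 = 11963
Group 5: 15632 × 0.973 + 7689 × 0.38 = 15210 + 2922 = 18132
End of period: [8835, 11988, 7441, 11963, 18132]
Scenario B total after 2 periods: 58359
Difference B − A = 58359 − 58967 = -608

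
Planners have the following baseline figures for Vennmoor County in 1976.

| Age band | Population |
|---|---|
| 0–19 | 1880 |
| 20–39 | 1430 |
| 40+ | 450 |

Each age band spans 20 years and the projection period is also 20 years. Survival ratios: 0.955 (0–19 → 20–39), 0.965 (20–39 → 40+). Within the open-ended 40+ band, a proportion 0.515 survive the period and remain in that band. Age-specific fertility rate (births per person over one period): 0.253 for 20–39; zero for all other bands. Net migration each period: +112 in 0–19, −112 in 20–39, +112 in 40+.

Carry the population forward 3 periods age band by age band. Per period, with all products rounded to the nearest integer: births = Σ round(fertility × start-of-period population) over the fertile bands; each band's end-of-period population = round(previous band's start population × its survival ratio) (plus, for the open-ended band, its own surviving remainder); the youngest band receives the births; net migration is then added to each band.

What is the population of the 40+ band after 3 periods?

— Period 1 —
Births: 1430 * 0.253 = 362
20–39: 1880 * 0.955 = 1795
40+: 1430 * 0.965 + 450 * 0.515 = 1380 + 232 = 1612
Net migration: 0–19 + 112 → 474; 20–39 − 112 → 1683; 40+ + 112 → 1724
Population now: 0–19=474, 20–39=1683, 40+=1724
— Period 2 —
Births: 1683 * 0.253 = 426
20–39: 474 * 0.955 = 453
40+: 1683 * 0.965 + 1724 * 0.515 = 1624 + 888 = 2512
Net migration: 0–19 + 112 → 538; 20–39 − 112 → 341; 40+ + 112 → 2624
Population now: 0–19=538, 20–39=341, 40+=2624
— Period 3 —
Births: 341 * 0.253 = 86
20–39: 538 * 0.955 = 514
40+: 341 * 0.965 + 2624 * 0.515 = 329 + 1351 = 1680
Net migration: 0–19 + 112 → 198; 20–39 − 112 → 402; 40+ + 112 → 1792
Population now: 0–19=198, 20–39=402, 40+=1792

1792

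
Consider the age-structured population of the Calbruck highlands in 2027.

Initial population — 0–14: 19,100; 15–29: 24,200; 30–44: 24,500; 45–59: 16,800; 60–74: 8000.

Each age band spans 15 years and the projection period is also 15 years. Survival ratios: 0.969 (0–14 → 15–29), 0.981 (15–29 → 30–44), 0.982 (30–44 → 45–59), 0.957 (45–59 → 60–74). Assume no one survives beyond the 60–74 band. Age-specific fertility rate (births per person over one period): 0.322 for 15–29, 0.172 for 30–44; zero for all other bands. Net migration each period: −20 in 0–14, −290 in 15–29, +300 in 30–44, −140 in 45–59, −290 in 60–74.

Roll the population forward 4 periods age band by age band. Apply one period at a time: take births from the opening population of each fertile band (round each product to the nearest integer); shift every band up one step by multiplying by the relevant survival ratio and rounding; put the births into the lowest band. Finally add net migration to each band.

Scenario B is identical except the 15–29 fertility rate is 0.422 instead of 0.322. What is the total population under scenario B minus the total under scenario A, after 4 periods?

8124

Period 1.
Births: 24200 × 0.322 = 7792 ; 24500 × 0.172 = 4214 → 12006
15–29: 19100 × 0.969 = 18508
30–44: 24200 × 0.981 = 23740
45–59: 24500 × 0.982 = 24059
60–74: 16800 × 0.957 = 16078
Net migration: 0–14 − 20 → 11986; 15–29 − 290 → 18218; 30–44 + 300 → 24040; 45–59 − 140 → 23919; 60–74 − 290 → 15788
→ [11986, 18218, 24040, 23919, 15788]
Period 2.
Births: 18218 × 0.322 = 5866 ; 24040 × 0.172 = 4135 → 10001
15–29: 11986 × 0.969 = 11614
30–44: 18218 × 0.981 = 17872
45–59: 24040 × 0.982 = 23607
60–74: 23919 × 0.957 = 22890
Net migration: 0–14 − 20 → 9981; 15–29 − 290 → 11324; 30–44 + 300 → 18172; 45–59 − 140 → 23467; 60–74 − 290 → 22600
→ [9981, 11324, 18172, 23467, 22600]
Period 3.
Births: 11324 × 0.322 = 3646 ; 18172 × 0.172 = 3126 → 6772
15–29: 9981 × 0.969 = 9672
30–44: 11324 × 0.981 = 11109
45–59: 18172 × 0.982 = 17845
60–74: 23467 × 0.957 = 22458
Net migration: 0–14 − 20 → 6752; 15–29 − 290 → 9382; 30–44 + 300 → 11409; 45–59 − 140 → 17705; 60–74 − 290 → 22168
→ [6752, 9382, 11409, 17705, 22168]
Period 4.
Births: 9382 × 0.322 = 3021 ; 11409 × 0.172 = 1962 → 4983
15–29: 6752 × 0.969 = 6543
30–44: 9382 × 0.981 = 9204
45–59: 11409 × 0.982 = 11204
60–74: 17705 × 0.957 = 16944
Net migration: 0–14 − 20 → 4963; 15–29 − 290 → 6253; 30–44 + 300 → 9504; 45–59 − 140 → 11064; 60–74 − 290 → 16654
→ [4963, 6253, 9504, 11064, 16654]
Scenario A total after 4 periods: 48438
Scenario B projection —
Period 1.
Births: 24200 × 0.422 = 10212 ; 24500 × 0.172 = 4214 → 14426
15–29: 19100 × 0.969 = 18508
30–44: 24200 × 0.981 = 23740
45–59: 24500 × 0.982 = 24059
60–74: 16800 × 0.957 = 16078
Net migration: 0–14 − 20 → 14406; 15–29 − 290 → 18218; 30–44 + 300 → 24040; 45–59 − 140 → 23919; 60–74 − 290 → 15788
→ [14406, 18218, 24040, 23919, 15788]
Period 2.
Births: 18218 × 0.422 = 7688 ; 24040 × 0.172 = 4135 → 11823
15–29: 14406 × 0.969 = 13959
30–44: 18218 × 0.981 = 17872
45–59: 24040 × 0.982 = 23607
60–74: 23919 × 0.957 = 22890
Net migration: 0–14 − 20 → 11803; 15–29 − 290 → 13669; 30–44 + 300 → 18172; 45–59 − 140 → 23467; 60–74 − 290 → 22600
→ [11803, 13669, 18172, 23467, 22600]
Period 3.
Births: 13669 × 0.422 = 5768 ; 18172 × 0.172 = 3126 → 8894
15–29: 11803 × 0.969 = 11437
30–44: 13669 × 0.981 = 13409
45–59: 18172 × 0.982 = 17845
60–74: 23467 × 0.957 = 22458
Net migration: 0–14 − 20 → 8874; 15–29 − 290 → 11147; 30–44 + 300 → 13709; 45–59 − 140 → 17705; 60–74 − 290 → 22168
→ [8874, 11147, 13709, 17705, 22168]
Period 4.
Births: 11147 × 0.422 = 4704 ; 13709 × 0.172 = 2358 → 7062
15–29: 8874 × 0.969 = 8599
30–44: 11147 × 0.981 = 10935
45–59: 13709 × 0.982 = 13462
60–74: 17705 × 0.957 = 16944
Net migration: 0–14 − 20 → 7042; 15–29 − 290 → 8309; 30–44 + 300 → 11235; 45–59 − 140 → 13322; 60–74 − 290 → 16654
→ [7042, 8309, 11235, 13322, 16654]
Scenario B total after 4 periods: 56562
Difference B − A = 56562 − 48438 = 8124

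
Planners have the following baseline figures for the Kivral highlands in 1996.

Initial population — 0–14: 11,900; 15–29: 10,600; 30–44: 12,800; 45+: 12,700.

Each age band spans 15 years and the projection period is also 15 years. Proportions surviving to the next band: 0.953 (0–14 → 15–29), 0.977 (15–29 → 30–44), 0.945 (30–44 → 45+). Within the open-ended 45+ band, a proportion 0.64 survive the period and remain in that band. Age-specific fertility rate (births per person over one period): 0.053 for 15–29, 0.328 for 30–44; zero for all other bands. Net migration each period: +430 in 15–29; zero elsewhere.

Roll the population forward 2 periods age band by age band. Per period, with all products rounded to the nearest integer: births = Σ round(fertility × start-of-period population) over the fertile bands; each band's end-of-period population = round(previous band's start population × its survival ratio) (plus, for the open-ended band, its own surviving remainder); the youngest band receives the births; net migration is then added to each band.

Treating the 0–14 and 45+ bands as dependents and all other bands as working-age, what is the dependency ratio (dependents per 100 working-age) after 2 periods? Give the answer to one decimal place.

162.5

After projecting period 1:
Births: 10600 × 0.053 = 562 ; 12800 × 0.328 = 4198 ⇒ total 4760
15–29: 11900 × 0.953 = 11341
30–44: 10600 × 0.977 = 10356
45+: 12800 × 0.945 + 12700 × 0.64 = 12096 + 8128 = 20224
Net migration: 15–29 + 430 → 11771
→ [4760, 11771, 10356, 20224]
After projecting period 2:
Births: 11771 × 0.053 = 624 ; 10356 × 0.328 = 3397 ⇒ total 4021
15–29: 4760 × 0.953 = 4536
30–44: 11771 × 0.977 = 11500
45+: 10356 × 0.945 + 20224 × 0.64 = 9786 + 12943 = 22729
Net migration: 15–29 + 430 → 4966
→ [4021, 4966, 11500, 22729]
Dependents (band 0–14 + band 45+) = 4021 + 22729 = 26750; working-age = 16466; ratio = 26750/16466 × 100 = 162.5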